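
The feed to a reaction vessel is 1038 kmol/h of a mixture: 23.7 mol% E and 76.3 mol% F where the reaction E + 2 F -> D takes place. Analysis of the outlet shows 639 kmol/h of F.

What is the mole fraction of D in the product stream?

For F: n = n₀ − 2ξ → 639 = 792 − 2ξ, giving ξ = 76.5 kmol/h.
Outlet amounts (n = n₀ + ν ξ):
  E: 246 − 1(76.5) = 169.5
  F: 792 − 2(76.5) = 639
  D: 0 + 1(76.5) = 76.5
Total out = 885 kmol/h; y_D = 76.5 / 885 = 0.08644.

0.0864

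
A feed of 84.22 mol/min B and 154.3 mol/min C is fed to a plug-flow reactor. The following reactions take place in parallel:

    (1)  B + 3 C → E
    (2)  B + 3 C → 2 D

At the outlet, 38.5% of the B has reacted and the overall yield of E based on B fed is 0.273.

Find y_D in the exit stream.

Yield of E: 1ξ₁ / 84.22 = 0.273 → ξ₁ = 22.99 mol/min.
Conversion of B: 1ξ₁ + 1ξ₂ = 0.385 × 84.22 = 32.42 → ξ₂ = 9.433 mol/min.
Outlet amounts (n = n₀ + Σ ν·ξ):
  B: 84.22 − 1(22.99) − 1(9.433) = 51.8
  C: 154.3 − 3(22.99) − 3(9.433) = 57.03
  E: 0 + 1(22.99) = 22.99
  D: 0 + 2(9.433) = 18.87
Total out = 150.7 mol/min; y_D = 18.87 / 150.7 = 0.1252.

0.125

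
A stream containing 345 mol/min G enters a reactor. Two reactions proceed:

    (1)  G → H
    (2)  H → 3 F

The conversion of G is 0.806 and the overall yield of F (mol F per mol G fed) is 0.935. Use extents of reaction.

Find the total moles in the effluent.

Conversion of G: G consumed = 1ξ₁ = 0.806 × 345 → ξ₁ = 278.1 mol/min.
Yield of F: 3ξ₂ / 345 = 0.935 → ξ₂ = 107.5 mol/min.
Outlet amounts (n = n₀ + Σ ν·ξ):
  G: 345 − 1(278.1) = 66.93
  H: 0 + 1(278.1) − 1(107.5) = 170.5
  F: 0 + 3(107.5) = 322.6
Total out = 66.93 + 170.5 + 322.6 = 560 mol/min.

560 mol/min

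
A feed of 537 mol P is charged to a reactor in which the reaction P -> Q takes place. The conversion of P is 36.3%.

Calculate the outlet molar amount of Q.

P reacted = 0.363 × 537 = 194.9 mol; ν_P = −1, so ξ = 194.9/1 = 194.9 mol.
Outlet amounts (n = n₀ + ν ξ):
  P: 537 − 1(194.9) = 342.1
  Q: 0 + 1(194.9) = 194.9

195 mol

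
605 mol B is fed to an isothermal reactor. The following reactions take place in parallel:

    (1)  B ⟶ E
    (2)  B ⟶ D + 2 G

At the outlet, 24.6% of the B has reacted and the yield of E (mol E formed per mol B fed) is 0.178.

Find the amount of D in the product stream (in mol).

41.1 mol

Yield of E: 1ξ₁ / 605 = 0.178 → ξ₁ = 107.7 mol.
Conversion of B: 1ξ₁ + 1ξ₂ = 0.246 × 605 = 148.8 → ξ₂ = 41.14 mol.
Outlet amounts (n = n₀ + Σ ν·ξ):
  B: 605 − 1(107.7) − 1(41.14) = 456.2
  E: 0 + 1(107.7) = 107.7
  D: 0 + 1(41.14) = 41.14
  G: 0 + 2(41.14) = 82.28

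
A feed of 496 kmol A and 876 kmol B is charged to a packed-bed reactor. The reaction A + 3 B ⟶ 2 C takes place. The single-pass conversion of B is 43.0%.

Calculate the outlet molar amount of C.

251 kmol

B reacted = 0.43 × 876 = 376.7 kmol; ν_B = −3, so ξ = 376.7/3 = 125.6 kmol.
Outlet amounts (n = n₀ + ν ξ):
  A: 496 − 1(125.6) = 370.4
  B: 876 − 3(125.6) = 499.3
  C: 0 + 2(125.6) = 251.1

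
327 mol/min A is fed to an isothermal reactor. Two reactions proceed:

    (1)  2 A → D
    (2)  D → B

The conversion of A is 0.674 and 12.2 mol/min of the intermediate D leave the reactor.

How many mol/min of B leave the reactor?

98 mol/min

Conversion of A: A consumed = 2ξ₁ = 0.674 × 327 → ξ₁ = 110.2 mol/min.
D balance: n_D = 0 + 1ξ₁ − 1ξ₂ = 12.2 → ξ₂ = (1·110.2 − 12.2)/1 = 98 mol/min.
Outlet amounts (n = n₀ + Σ ν·ξ):
  A: 327 − 2(110.2) = 106.6
  D: 0 + 1(110.2) − 1(98) = 12.2
  B: 0 + 1(98) = 98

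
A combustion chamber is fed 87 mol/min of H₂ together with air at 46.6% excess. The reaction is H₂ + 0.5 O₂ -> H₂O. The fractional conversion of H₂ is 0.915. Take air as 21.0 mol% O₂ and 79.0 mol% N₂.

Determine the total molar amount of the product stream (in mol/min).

351 mol/min

Stoichiometric O₂ = 0.5 × 87 = 43.5 mol/min; O₂ fed = 43.5 × 1.466 = 63.77 mol/min.
N₂ fed = 63.77 × 79/21 = 239.9 mol/min.
Fuel reacted = 0.915 × 87 → ξ = 79.61 mol/min.
Outlet (n = n₀ + ν ξ):
  H₂: 87 − 1(79.61) = 7.395
  O₂: 63.77 − 0.5(79.61) = 23.97
  N₂: 239.9 (inert)
  H₂O: 0 + 1(79.61) = 79.61
Total out = 7.395 + 23.97 + 239.9 + 79.61 = 350.9 mol/min.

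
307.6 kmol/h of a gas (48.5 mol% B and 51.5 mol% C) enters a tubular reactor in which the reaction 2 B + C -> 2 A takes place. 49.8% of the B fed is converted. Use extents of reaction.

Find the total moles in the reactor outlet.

B reacted = 0.498 × 149.2 = 74.29 kmol/h; ν_B = −2, so ξ = 74.29/2 = 37.15 kmol/h.
Outlet amounts (n = n₀ + ν ξ):
  B: 149.2 − 2(37.15) = 74.89
  C: 158.4 − 1(37.15) = 121.3
  A: 0 + 2(37.15) = 74.29
Total out = 74.89 + 121.3 + 74.29 = 270.5 kmol/h.

270 kmol/h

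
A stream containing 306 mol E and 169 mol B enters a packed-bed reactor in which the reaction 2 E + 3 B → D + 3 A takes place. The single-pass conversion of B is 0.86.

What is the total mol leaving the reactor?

B reacted = 0.86 × 169 = 145.3 mol; ν_B = −3, so ξ = 145.3/3 = 48.45 mol.
Outlet amounts (n = n₀ + ν ξ):
  E: 306 − 2(48.45) = 209.1
  B: 169 − 3(48.45) = 23.66
  D: 0 + 1(48.45) = 48.45
  A: 0 + 3(48.45) = 145.3
Total out = 209.1 + 23.66 + 48.45 + 145.3 = 426.6 mol.

427 mol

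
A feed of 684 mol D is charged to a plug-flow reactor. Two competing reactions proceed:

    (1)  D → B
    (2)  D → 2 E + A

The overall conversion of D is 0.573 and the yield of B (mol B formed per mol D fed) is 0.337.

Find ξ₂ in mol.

ξ₂ = 161 mol

Yield of B: 1ξ₁ / 684 = 0.337 → ξ₁ = 230.5 mol.
Conversion of D: 1ξ₁ + 1ξ₂ = 0.573 × 684 = 391.9 → ξ₂ = 161.4 mol.
Outlet amounts (n = n₀ + Σ ν·ξ):
  D: 684 − 1(230.5) − 1(161.4) = 292.1
  B: 0 + 1(230.5) = 230.5
  E: 0 + 2(161.4) = 322.8
  A: 0 + 1(161.4) = 161.4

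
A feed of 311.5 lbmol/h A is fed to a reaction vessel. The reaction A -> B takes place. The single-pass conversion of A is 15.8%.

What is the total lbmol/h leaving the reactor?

A reacted = 0.158 × 311.5 = 49.22 lbmol/h; ν_A = −1, so ξ = 49.22/1 = 49.22 lbmol/h.
Outlet amounts (n = n₀ + ν ξ):
  A: 311.5 − 1(49.22) = 262.3
  B: 0 + 1(49.22) = 49.22
Total out = 262.3 + 49.22 = 311.5 lbmol/h.

312 lbmol/h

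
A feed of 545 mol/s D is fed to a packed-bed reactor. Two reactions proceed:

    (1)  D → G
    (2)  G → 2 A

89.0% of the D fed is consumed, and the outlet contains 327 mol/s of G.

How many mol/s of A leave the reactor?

Conversion of D: D consumed = 1ξ₁ = 0.89 × 545 → ξ₁ = 485.1 mol/s.
G balance: n_G = 0 + 1ξ₁ − 1ξ₂ = 327 → ξ₂ = (1·485.1 − 327)/1 = 158.1 mol/s.
Outlet amounts (n = n₀ + Σ ν·ξ):
  D: 545 − 1(485.1) = 59.95
  G: 0 + 1(485.1) − 1(158.1) = 327
  A: 0 + 2(158.1) = 316.1

316 mol/s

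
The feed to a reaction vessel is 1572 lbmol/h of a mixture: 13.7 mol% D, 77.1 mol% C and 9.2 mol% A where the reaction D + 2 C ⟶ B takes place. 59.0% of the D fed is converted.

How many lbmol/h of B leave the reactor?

D reacted = 0.59 × 215.4 = 127.1 lbmol/h; ν_D = −1, so ξ = 127.1/1 = 127.1 lbmol/h.
Outlet amounts (n = n₀ + ν ξ):
  D: 215.4 − 1(127.1) = 88.3
  C: 1212 − 2(127.1) = 957.9
  B: 0 + 1(127.1) = 127.1
  A: 144.6 (inert)

127 lbmol/h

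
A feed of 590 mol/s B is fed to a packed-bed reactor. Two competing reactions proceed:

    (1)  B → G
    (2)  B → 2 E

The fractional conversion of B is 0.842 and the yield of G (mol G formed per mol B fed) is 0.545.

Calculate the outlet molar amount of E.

Yield of G: 1ξ₁ / 590 = 0.545 → ξ₁ = 321.6 mol/s.
Conversion of B: 1ξ₁ + 1ξ₂ = 0.842 × 590 = 496.8 → ξ₂ = 175.2 mol/s.
Outlet amounts (n = n₀ + Σ ν·ξ):
  B: 590 − 1(321.6) − 1(175.2) = 93.22
  G: 0 + 1(321.6) = 321.6
  E: 0 + 2(175.2) = 350.5

350 mol/s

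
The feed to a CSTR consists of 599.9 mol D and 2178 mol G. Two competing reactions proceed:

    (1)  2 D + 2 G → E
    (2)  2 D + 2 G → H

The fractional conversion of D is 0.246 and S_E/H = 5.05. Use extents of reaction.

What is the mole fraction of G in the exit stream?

0.794

Conversion of D: D consumed = 0.246 × 599.9 = 147.6 mol = 2ξ₁ + 2ξ₂.
Selectivity: 1ξ₁ / (1ξ₂) = 5.05 → ξ₁ = 5.05 ξ₂.
Substitute: (2·5.05 + 2) ξ₂ = 147.6 → ξ₂ = 12.2 mol, ξ₁ = 61.59 mol.
Outlet amounts (n = n₀ + Σ ν·ξ):
  D: 599.9 − 2(61.59) − 2(12.2) = 452.3
  G: 2178 − 2(61.59) − 2(12.2) = 2030
  E: 0 + 1(61.59) = 61.59
  H: 0 + 1(12.2) = 12.2
Total out = 2557 mol; y_G = 2030 / 2557 = 0.7942.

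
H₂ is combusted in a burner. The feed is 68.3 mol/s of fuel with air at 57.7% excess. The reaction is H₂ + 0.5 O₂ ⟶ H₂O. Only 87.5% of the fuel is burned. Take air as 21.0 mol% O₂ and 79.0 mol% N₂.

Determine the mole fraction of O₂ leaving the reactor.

0.0813

Stoichiometric O₂ = 0.5 × 68.3 = 34.15 mol/s; O₂ fed = 34.15 × 1.577 = 53.85 mol/s.
N₂ fed = 53.85 × 79/21 = 202.6 mol/s.
Fuel reacted = 0.875 × 68.3 → ξ = 59.76 mol/s.
Outlet (n = n₀ + ν ξ):
  H₂: 68.3 − 1(59.76) = 8.538
  O₂: 53.85 − 0.5(59.76) = 23.97
  N₂: 202.6 (inert)
  H₂O: 0 + 1(59.76) = 59.76
Total out = 294.9 mol/s; y_O₂ = 23.97 / 294.9 = 0.0813.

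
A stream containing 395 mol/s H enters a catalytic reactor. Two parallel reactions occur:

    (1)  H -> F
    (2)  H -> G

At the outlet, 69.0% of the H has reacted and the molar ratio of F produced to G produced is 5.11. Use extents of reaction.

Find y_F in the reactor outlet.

Conversion of H: H consumed = 0.69 × 395 = 272.5 mol/s = 1ξ₁ + 1ξ₂.
Selectivity: 1ξ₁ / (1ξ₂) = 5.11 → ξ₁ = 5.11 ξ₂.
Substitute: (1·5.11 + 1) ξ₂ = 272.5 → ξ₂ = 44.61 mol/s, ξ₁ = 227.9 mol/s.
Outlet amounts (n = n₀ + Σ ν·ξ):
  H: 395 − 1(227.9) − 1(44.61) = 122.5
  F: 0 + 1(227.9) = 227.9
  G: 0 + 1(44.61) = 44.61
Total out = 395 mol/s; y_F = 227.9 / 395 = 0.5771.

0.577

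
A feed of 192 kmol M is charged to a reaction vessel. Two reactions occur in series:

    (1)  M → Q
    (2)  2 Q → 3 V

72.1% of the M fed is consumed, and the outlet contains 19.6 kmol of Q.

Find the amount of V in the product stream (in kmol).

178 kmol

Conversion of M: M consumed = 1ξ₁ = 0.721 × 192 → ξ₁ = 138.4 kmol.
Q balance: n_Q = 0 + 1ξ₁ − 2ξ₂ = 19.6 → ξ₂ = (1·138.4 − 19.6)/2 = 59.42 kmol.
Outlet amounts (n = n₀ + Σ ν·ξ):
  M: 192 − 1(138.4) = 53.57
  Q: 0 + 1(138.4) − 2(59.42) = 19.6
  V: 0 + 3(59.42) = 178.2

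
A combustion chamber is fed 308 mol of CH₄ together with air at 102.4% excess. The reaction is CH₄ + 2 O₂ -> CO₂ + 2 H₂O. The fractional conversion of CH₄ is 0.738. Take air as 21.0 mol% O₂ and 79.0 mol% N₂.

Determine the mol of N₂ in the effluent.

Stoichiometric O₂ = 2 × 308 = 616 mol; O₂ fed = 616 × 2.024 = 1247 mol.
N₂ fed = 1247 × 79/21 = 4690 mol.
Fuel reacted = 0.738 × 308 → ξ = 227.3 mol.
Outlet (n = n₀ + ν ξ):
  CH₄: 308 − 1(227.3) = 80.7
  O₂: 1247 − 2(227.3) = 792.2
  N₂: 4690 (inert)
  CO₂: 0 + 1(227.3) = 227.3
  H₂O: 0 + 2(227.3) = 454.6

4690 mol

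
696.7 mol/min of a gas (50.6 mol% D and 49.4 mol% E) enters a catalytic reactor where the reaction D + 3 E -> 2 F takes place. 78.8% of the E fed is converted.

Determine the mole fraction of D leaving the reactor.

0.508

E reacted = 0.788 × 344.2 = 271.2 mol/min; ν_E = −3, so ξ = 271.2/3 = 90.4 mol/min.
Outlet amounts (n = n₀ + ν ξ):
  D: 352.5 − 1(90.4) = 262.1
  E: 344.2 − 3(90.4) = 72.96
  F: 0 + 2(90.4) = 180.8
Total out = 515.9 mol/min; y_D = 262.1 / 515.9 = 0.5081.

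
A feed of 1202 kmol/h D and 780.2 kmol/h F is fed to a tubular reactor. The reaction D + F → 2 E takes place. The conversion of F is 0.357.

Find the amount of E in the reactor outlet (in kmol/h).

557 kmol/h

F reacted = 0.357 × 780.2 = 278.5 kmol/h; ν_F = −1, so ξ = 278.5/1 = 278.5 kmol/h.
Outlet amounts (n = n₀ + ν ξ):
  D: 1202 − 1(278.5) = 923.5
  F: 780.2 − 1(278.5) = 501.7
  E: 0 + 2(278.5) = 557.1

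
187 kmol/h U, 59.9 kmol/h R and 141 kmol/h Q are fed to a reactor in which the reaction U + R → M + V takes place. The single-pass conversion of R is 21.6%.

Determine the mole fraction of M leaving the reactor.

0.0334

R reacted = 0.216 × 59.9 = 12.94 kmol/h; ν_R = −1, so ξ = 12.94/1 = 12.94 kmol/h.
Outlet amounts (n = n₀ + ν ξ):
  U: 187 − 1(12.94) = 174.1
  R: 59.9 − 1(12.94) = 46.96
  M: 0 + 1(12.94) = 12.94
  V: 0 + 1(12.94) = 12.94
  Q: 141 (inert)
Total out = 387.9 kmol/h; y_M = 12.94 / 387.9 = 0.03335.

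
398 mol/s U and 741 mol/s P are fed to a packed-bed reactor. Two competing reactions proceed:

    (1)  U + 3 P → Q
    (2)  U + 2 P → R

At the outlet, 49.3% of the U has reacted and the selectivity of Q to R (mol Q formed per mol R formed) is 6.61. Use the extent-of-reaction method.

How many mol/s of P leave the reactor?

178 mol/s

Conversion of U: U consumed = 0.493 × 398 = 196.2 mol/s = 1ξ₁ + 1ξ₂.
Selectivity: 1ξ₁ / (1ξ₂) = 6.61 → ξ₁ = 6.61 ξ₂.
Substitute: (1·6.61 + 1) ξ₂ = 196.2 → ξ₂ = 25.78 mol/s, ξ₁ = 170.4 mol/s.
Outlet amounts (n = n₀ + Σ ν·ξ):
  U: 398 − 1(170.4) − 1(25.78) = 201.8
  P: 741 − 3(170.4) − 2(25.78) = 178.1
  Q: 0 + 1(170.4) = 170.4
  R: 0 + 1(25.78) = 25.78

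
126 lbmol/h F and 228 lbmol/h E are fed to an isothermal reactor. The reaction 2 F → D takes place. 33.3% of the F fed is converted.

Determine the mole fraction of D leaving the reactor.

F reacted = 0.333 × 126 = 41.96 lbmol/h; ν_F = −2, so ξ = 41.96/2 = 20.98 lbmol/h.
Outlet amounts (n = n₀ + ν ξ):
  F: 126 − 2(20.98) = 84.04
  D: 0 + 1(20.98) = 20.98
  E: 228 (inert)
Total out = 333 lbmol/h; y_D = 20.98 / 333 = 0.063.

0.063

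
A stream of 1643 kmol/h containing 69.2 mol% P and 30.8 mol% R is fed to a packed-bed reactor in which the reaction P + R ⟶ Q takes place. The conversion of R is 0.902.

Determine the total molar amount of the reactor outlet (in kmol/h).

1190 kmol/h

R reacted = 0.902 × 506 = 456.5 kmol/h; ν_R = −1, so ξ = 456.5/1 = 456.5 kmol/h.
Outlet amounts (n = n₀ + ν ξ):
  P: 1137 − 1(456.5) = 680.5
  R: 506 − 1(456.5) = 49.59
  Q: 0 + 1(456.5) = 456.5
Total out = 680.5 + 49.59 + 456.5 = 1187 kmol/h.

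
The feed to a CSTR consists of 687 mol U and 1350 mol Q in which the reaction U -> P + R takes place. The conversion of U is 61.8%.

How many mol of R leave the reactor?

U reacted = 0.618 × 687 = 424.6 mol; ν_U = −1, so ξ = 424.6/1 = 424.6 mol.
Outlet amounts (n = n₀ + ν ξ):
  U: 687 − 1(424.6) = 262.4
  P: 0 + 1(424.6) = 424.6
  R: 0 + 1(424.6) = 424.6
  Q: 1350 (inert)

425 mol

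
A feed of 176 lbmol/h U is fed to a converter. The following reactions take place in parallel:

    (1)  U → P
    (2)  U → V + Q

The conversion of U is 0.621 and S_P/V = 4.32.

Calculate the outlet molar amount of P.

Conversion of U: U consumed = 0.621 × 176 = 109.3 lbmol/h = 1ξ₁ + 1ξ₂.
Selectivity: 1ξ₁ / (1ξ₂) = 4.32 → ξ₁ = 4.32 ξ₂.
Substitute: (1·4.32 + 1) ξ₂ = 109.3 → ξ₂ = 20.54 lbmol/h, ξ₁ = 88.75 lbmol/h.
Outlet amounts (n = n₀ + Σ ν·ξ):
  U: 176 − 1(88.75) − 1(20.54) = 66.7
  P: 0 + 1(88.75) = 88.75
  V: 0 + 1(20.54) = 20.54
  Q: 0 + 1(20.54) = 20.54

88.8 lbmol/h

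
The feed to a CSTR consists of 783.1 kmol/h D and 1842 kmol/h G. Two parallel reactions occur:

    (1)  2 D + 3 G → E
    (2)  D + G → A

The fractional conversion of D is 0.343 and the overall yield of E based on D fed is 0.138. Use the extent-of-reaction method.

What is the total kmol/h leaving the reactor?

2140 kmol/h

Yield of E: 1ξ₁ / 783.1 = 0.138 → ξ₁ = 108.1 kmol/h.
Conversion of D: 2ξ₁ + 1ξ₂ = 0.343 × 783.1 = 268.6 → ξ₂ = 52.47 kmol/h.
Outlet amounts (n = n₀ + Σ ν·ξ):
  D: 783.1 − 2(108.1) − 1(52.47) = 514.5
  G: 1842 − 3(108.1) − 1(52.47) = 1465
  E: 0 + 1(108.1) = 108.1
  A: 0 + 1(52.47) = 52.47
Total out = 514.5 + 1465 + 108.1 + 52.47 = 2140 kmol/h.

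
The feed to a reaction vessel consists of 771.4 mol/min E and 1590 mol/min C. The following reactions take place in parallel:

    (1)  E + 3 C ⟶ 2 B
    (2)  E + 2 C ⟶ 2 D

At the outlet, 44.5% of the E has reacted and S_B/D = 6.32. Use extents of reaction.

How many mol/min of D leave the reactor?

93.8 mol/min

Conversion of E: E consumed = 0.445 × 771.4 = 343.3 mol/min = 1ξ₁ + 1ξ₂.
Selectivity: 2ξ₁ / (2ξ₂) = 6.32 → ξ₁ = 6.32 ξ₂.
Substitute: (1·6.32 + 1) ξ₂ = 343.3 → ξ₂ = 46.9 mol/min, ξ₁ = 296.4 mol/min.
Outlet amounts (n = n₀ + Σ ν·ξ):
  E: 771.4 − 1(296.4) − 1(46.9) = 428.1
  C: 1590 − 3(296.4) − 2(46.9) = 607.1
  B: 0 + 2(296.4) = 592.8
  D: 0 + 2(46.9) = 93.79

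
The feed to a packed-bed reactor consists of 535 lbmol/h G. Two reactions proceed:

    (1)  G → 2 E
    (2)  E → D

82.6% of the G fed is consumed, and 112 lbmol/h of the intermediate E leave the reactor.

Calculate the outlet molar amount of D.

Conversion of G: G consumed = 1ξ₁ = 0.826 × 535 → ξ₁ = 441.9 lbmol/h.
E balance: n_E = 0 + 2ξ₁ − 1ξ₂ = 112 → ξ₂ = (2·441.9 − 112)/1 = 771.8 lbmol/h.
Outlet amounts (n = n₀ + Σ ν·ξ):
  G: 535 − 1(441.9) = 93.09
  E: 0 + 2(441.9) − 1(771.8) = 112
  D: 0 + 1(771.8) = 771.8

772 lbmol/h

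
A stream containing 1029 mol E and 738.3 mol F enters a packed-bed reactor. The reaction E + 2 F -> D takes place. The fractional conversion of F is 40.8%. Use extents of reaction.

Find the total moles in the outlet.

F reacted = 0.408 × 738.3 = 301.2 mol; ν_F = −2, so ξ = 301.2/2 = 150.6 mol.
Outlet amounts (n = n₀ + ν ξ):
  E: 1029 − 1(150.6) = 878.4
  F: 738.3 − 2(150.6) = 437.1
  D: 0 + 1(150.6) = 150.6
Total out = 878.4 + 437.1 + 150.6 = 1466 mol.

1470 mol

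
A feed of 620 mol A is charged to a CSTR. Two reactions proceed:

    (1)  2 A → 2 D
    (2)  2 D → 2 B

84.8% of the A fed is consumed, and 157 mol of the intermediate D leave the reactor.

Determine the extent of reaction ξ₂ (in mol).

ξ₂ = 184 mol

Conversion of A: A consumed = 2ξ₁ = 0.848 × 620 → ξ₁ = 262.9 mol.
D balance: n_D = 0 + 2ξ₁ − 2ξ₂ = 157 → ξ₂ = (2·262.9 − 157)/2 = 184.4 mol.
Outlet amounts (n = n₀ + Σ ν·ξ):
  A: 620 − 2(262.9) = 94.24
  D: 0 + 2(262.9) − 2(184.4) = 157
  B: 0 + 2(184.4) = 368.8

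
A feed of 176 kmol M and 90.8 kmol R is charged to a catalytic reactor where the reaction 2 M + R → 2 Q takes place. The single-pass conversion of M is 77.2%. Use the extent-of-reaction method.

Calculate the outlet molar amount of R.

22.9 kmol

M reacted = 0.772 × 176 = 135.9 kmol; ν_M = −2, so ξ = 135.9/2 = 67.94 kmol.
Outlet amounts (n = n₀ + ν ξ):
  M: 176 − 2(67.94) = 40.13
  R: 90.8 − 1(67.94) = 22.86
  Q: 0 + 2(67.94) = 135.9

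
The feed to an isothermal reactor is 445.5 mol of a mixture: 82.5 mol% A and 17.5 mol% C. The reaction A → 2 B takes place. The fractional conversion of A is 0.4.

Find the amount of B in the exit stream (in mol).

294 mol

A reacted = 0.4 × 367.5 = 147 mol; ν_A = −1, so ξ = 147/1 = 147 mol.
Outlet amounts (n = n₀ + ν ξ):
  A: 367.5 − 1(147) = 220.5
  B: 0 + 2(147) = 294
  C: 77.96 (inert)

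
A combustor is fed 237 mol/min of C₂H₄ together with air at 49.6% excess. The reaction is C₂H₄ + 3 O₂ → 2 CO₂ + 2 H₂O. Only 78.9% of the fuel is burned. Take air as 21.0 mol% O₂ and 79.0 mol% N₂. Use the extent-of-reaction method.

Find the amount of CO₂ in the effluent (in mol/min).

374 mol/min

Stoichiometric O₂ = 3 × 237 = 711 mol/min; O₂ fed = 711 × 1.496 = 1064 mol/min.
N₂ fed = 1064 × 79/21 = 4001 mol/min.
Fuel reacted = 0.789 × 237 → ξ = 187 mol/min.
Outlet (n = n₀ + ν ξ):
  C₂H₄: 237 − 1(187) = 50.01
  O₂: 1064 − 3(187) = 502.7
  N₂: 4001 (inert)
  CO₂: 0 + 2(187) = 374
  H₂O: 0 + 2(187) = 374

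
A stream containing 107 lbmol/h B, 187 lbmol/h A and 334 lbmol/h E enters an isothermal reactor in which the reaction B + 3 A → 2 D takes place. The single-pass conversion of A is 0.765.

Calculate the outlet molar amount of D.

95.4 lbmol/h

A reacted = 0.765 × 187 = 143.1 lbmol/h; ν_A = −3, so ξ = 143.1/3 = 47.69 lbmol/h.
Outlet amounts (n = n₀ + ν ξ):
  B: 107 − 1(47.69) = 59.31
  A: 187 − 3(47.69) = 43.94
  D: 0 + 2(47.69) = 95.37
  E: 334 (inert)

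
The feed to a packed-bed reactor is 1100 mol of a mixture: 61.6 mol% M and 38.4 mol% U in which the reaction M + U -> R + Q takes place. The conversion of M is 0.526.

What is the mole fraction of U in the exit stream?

0.06

M reacted = 0.526 × 677.6 = 356.4 mol; ν_M = −1, so ξ = 356.4/1 = 356.4 mol.
Outlet amounts (n = n₀ + ν ξ):
  M: 677.6 − 1(356.4) = 321.2
  U: 422.4 − 1(356.4) = 65.98
  R: 0 + 1(356.4) = 356.4
  Q: 0 + 1(356.4) = 356.4
Total out = 1100 mol; y_U = 65.98 / 1100 = 0.05998.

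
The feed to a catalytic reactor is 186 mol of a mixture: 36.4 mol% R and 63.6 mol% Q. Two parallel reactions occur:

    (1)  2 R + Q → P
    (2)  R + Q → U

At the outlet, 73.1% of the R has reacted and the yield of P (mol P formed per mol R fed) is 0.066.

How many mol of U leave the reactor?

Yield of P: 1ξ₁ / 67.7 = 0.066 → ξ₁ = 4.468 mol.
Conversion of R: 2ξ₁ + 1ξ₂ = 0.731 × 67.7 = 49.49 → ξ₂ = 40.55 mol.
Outlet amounts (n = n₀ + Σ ν·ξ):
  R: 67.7 − 2(4.468) − 1(40.55) = 18.21
  Q: 118.3 − 1(4.468) − 1(40.55) = 73.27
  P: 0 + 1(4.468) = 4.468
  U: 0 + 1(40.55) = 40.55

40.6 mol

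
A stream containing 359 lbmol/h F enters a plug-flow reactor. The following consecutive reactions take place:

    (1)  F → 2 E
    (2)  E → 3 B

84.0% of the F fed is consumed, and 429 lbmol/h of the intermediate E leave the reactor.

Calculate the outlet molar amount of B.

Conversion of F: F consumed = 1ξ₁ = 0.84 × 359 → ξ₁ = 301.6 lbmol/h.
E balance: n_E = 0 + 2ξ₁ − 1ξ₂ = 429 → ξ₂ = (2·301.6 − 429)/1 = 174.1 lbmol/h.
Outlet amounts (n = n₀ + Σ ν·ξ):
  F: 359 − 1(301.6) = 57.44
  E: 0 + 2(301.6) − 1(174.1) = 429
  B: 0 + 3(174.1) = 522.4

522 lbmol/h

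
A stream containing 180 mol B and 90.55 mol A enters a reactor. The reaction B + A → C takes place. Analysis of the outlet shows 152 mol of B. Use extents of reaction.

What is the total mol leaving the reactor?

243 mol

For B: n = n₀ − 1ξ → 152 = 180 − 1ξ, giving ξ = 28 mol.
Outlet amounts (n = n₀ + ν ξ):
  B: 180 − 1(28) = 152
  A: 90.55 − 1(28) = 62.55
  C: 0 + 1(28) = 28
Total out = 152 + 62.55 + 28 = 242.6 mol.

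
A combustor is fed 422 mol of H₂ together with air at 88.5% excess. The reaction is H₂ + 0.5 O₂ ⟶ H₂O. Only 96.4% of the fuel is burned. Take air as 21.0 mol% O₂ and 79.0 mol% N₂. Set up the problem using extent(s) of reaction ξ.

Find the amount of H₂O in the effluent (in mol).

Stoichiometric O₂ = 0.5 × 422 = 211 mol; O₂ fed = 211 × 1.885 = 397.7 mol.
N₂ fed = 397.7 × 79/21 = 1496 mol.
Fuel reacted = 0.964 × 422 → ξ = 406.8 mol.
Outlet (n = n₀ + ν ξ):
  H₂: 422 − 1(406.8) = 15.19
  O₂: 397.7 − 0.5(406.8) = 194.3
  N₂: 1496 (inert)
  H₂O: 0 + 1(406.8) = 406.8

407 mol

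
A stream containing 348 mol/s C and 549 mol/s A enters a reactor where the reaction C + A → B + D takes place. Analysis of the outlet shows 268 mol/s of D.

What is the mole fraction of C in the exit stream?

0.0892

For D: n = n₀ + 1ξ → 268 = 0 + 1ξ, giving ξ = 268 mol/s.
Outlet amounts (n = n₀ + ν ξ):
  C: 348 − 1(268) = 80
  A: 549 − 1(268) = 281
  B: 0 + 1(268) = 268
  D: 0 + 1(268) = 268
Total out = 897 mol/s; y_C = 80 / 897 = 0.08919.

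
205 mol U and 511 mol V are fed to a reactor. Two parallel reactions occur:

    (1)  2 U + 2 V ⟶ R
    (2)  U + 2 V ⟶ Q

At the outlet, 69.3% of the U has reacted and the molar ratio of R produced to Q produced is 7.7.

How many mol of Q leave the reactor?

8.66 mol

Conversion of U: U consumed = 0.693 × 205 = 142.1 mol = 2ξ₁ + 1ξ₂.
Selectivity: 1ξ₁ / (1ξ₂) = 7.7 → ξ₁ = 7.7 ξ₂.
Substitute: (2·7.7 + 1) ξ₂ = 142.1 → ξ₂ = 8.663 mol, ξ₁ = 66.7 mol.
Outlet amounts (n = n₀ + Σ ν·ξ):
  U: 205 − 2(66.7) − 1(8.663) = 62.93
  V: 511 − 2(66.7) − 2(8.663) = 360.3
  R: 0 + 1(66.7) = 66.7
  Q: 0 + 1(8.663) = 8.663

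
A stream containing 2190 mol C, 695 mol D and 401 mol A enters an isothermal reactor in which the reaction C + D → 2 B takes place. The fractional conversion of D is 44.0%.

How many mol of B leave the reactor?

D reacted = 0.44 × 695 = 305.8 mol; ν_D = −1, so ξ = 305.8/1 = 305.8 mol.
Outlet amounts (n = n₀ + ν ξ):
  C: 2190 − 1(305.8) = 1884
  D: 695 − 1(305.8) = 389.2
  B: 0 + 2(305.8) = 611.6
  A: 401 (inert)

612 mol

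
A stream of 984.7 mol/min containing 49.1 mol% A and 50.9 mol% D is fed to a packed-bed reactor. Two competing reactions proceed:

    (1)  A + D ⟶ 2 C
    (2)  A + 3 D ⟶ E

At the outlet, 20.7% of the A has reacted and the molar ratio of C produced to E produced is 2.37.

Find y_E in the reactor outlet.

0.0541

Conversion of A: A consumed = 0.207 × 483.5 = 100.1 mol/min = 1ξ₁ + 1ξ₂.
Selectivity: 2ξ₁ / (1ξ₂) = 2.37 → ξ₁ = 1.185 ξ₂.
Substitute: (1·1.185 + 1) ξ₂ = 100.1 → ξ₂ = 45.8 mol/min, ξ₁ = 54.28 mol/min.
Outlet amounts (n = n₀ + Σ ν·ξ):
  A: 483.5 − 1(54.28) − 1(45.8) = 383.4
  D: 501.2 − 1(54.28) − 3(45.8) = 309.5
  C: 0 + 2(54.28) = 108.6
  E: 0 + 1(45.8) = 45.8
Total out = 847.3 mol/min; y_E = 45.8 / 847.3 = 0.05406.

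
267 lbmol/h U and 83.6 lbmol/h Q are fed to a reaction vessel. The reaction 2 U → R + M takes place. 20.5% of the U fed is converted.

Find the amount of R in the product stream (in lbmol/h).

U reacted = 0.205 × 267 = 54.73 lbmol/h; ν_U = −2, so ξ = 54.73/2 = 27.37 lbmol/h.
Outlet amounts (n = n₀ + ν ξ):
  U: 267 − 2(27.37) = 212.3
  R: 0 + 1(27.37) = 27.37
  M: 0 + 1(27.37) = 27.37
  Q: 83.6 (inert)

27.4 lbmol/h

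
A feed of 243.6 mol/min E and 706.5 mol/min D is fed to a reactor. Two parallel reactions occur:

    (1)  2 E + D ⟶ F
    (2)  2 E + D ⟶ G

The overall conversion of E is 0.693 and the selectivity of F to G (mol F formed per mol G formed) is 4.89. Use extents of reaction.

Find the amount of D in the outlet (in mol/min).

Conversion of E: E consumed = 0.693 × 243.6 = 168.8 mol/min = 2ξ₁ + 2ξ₂.
Selectivity: 1ξ₁ / (1ξ₂) = 4.89 → ξ₁ = 4.89 ξ₂.
Substitute: (2·4.89 + 2) ξ₂ = 168.8 → ξ₂ = 14.33 mol/min, ξ₁ = 70.08 mol/min.
Outlet amounts (n = n₀ + Σ ν·ξ):
  E: 243.6 − 2(70.08) − 2(14.33) = 74.79
  D: 706.5 − 1(70.08) − 1(14.33) = 622.1
  F: 0 + 1(70.08) = 70.08
  G: 0 + 1(14.33) = 14.33

622 mol/min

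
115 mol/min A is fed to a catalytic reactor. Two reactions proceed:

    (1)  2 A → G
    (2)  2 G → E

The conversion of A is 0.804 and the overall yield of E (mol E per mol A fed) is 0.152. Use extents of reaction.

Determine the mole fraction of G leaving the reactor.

Conversion of A: A consumed = 2ξ₁ = 0.804 × 115 → ξ₁ = 46.23 mol/min.
Yield of E: 1ξ₂ / 115 = 0.152 → ξ₂ = 17.48 mol/min.
Outlet amounts (n = n₀ + Σ ν·ξ):
  A: 115 − 2(46.23) = 22.54
  G: 0 + 1(46.23) − 2(17.48) = 11.27
  E: 0 + 1(17.48) = 17.48
Total out = 51.29 mol/min; y_G = 11.27 / 51.29 = 0.2197.

0.22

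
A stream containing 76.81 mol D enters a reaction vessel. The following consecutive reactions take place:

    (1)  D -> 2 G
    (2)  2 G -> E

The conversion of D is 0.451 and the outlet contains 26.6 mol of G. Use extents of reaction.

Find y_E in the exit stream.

Conversion of D: D consumed = 1ξ₁ = 0.451 × 76.81 → ξ₁ = 34.64 mol.
G balance: n_G = 0 + 2ξ₁ − 2ξ₂ = 26.6 → ξ₂ = (2·34.64 − 26.6)/2 = 21.34 mol.
Outlet amounts (n = n₀ + Σ ν·ξ):
  D: 76.81 − 1(34.64) = 42.17
  G: 0 + 2(34.64) − 2(21.34) = 26.6
  E: 0 + 1(21.34) = 21.34
Total out = 90.11 mol; y_E = 21.34 / 90.11 = 0.2368.

0.237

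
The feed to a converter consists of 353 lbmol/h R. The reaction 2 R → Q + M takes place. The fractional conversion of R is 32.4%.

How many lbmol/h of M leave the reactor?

R reacted = 0.324 × 353 = 114.4 lbmol/h; ν_R = −2, so ξ = 114.4/2 = 57.19 lbmol/h.
Outlet amounts (n = n₀ + ν ξ):
  R: 353 − 2(57.19) = 238.6
  Q: 0 + 1(57.19) = 57.19
  M: 0 + 1(57.19) = 57.19

57.2 lbmol/h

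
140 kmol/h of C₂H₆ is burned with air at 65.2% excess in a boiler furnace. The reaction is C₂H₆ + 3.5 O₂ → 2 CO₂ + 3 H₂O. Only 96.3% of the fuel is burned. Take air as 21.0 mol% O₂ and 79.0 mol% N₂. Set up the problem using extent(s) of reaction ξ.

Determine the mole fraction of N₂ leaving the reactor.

0.75

Stoichiometric O₂ = 3.5 × 140 = 490 kmol/h; O₂ fed = 490 × 1.652 = 809.5 kmol/h.
N₂ fed = 809.5 × 79/21 = 3045 kmol/h.
Fuel reacted = 0.963 × 140 → ξ = 134.8 kmol/h.
Outlet (n = n₀ + ν ξ):
  C₂H₆: 140 − 1(134.8) = 5.18
  O₂: 809.5 − 3.5(134.8) = 337.6
  N₂: 3045 (inert)
  CO₂: 0 + 2(134.8) = 269.6
  H₂O: 0 + 3(134.8) = 404.5
Total out = 4062 kmol/h; y_N₂ = 3045 / 4062 = 0.7497.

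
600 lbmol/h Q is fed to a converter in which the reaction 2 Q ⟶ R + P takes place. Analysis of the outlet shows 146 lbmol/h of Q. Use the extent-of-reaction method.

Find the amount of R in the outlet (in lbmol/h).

For Q: n = n₀ − 2ξ → 146 = 600 − 2ξ, giving ξ = 227 lbmol/h.
Outlet amounts (n = n₀ + ν ξ):
  Q: 600 − 2(227) = 146
  R: 0 + 1(227) = 227
  P: 0 + 1(227) = 227

227 lbmol/h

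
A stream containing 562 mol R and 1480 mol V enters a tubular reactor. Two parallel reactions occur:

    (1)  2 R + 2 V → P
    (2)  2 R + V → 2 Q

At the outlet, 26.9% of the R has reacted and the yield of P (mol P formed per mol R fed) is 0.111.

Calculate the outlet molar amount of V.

1340 mol

Yield of P: 1ξ₁ / 562 = 0.111 → ξ₁ = 62.38 mol.
Conversion of R: 2ξ₁ + 2ξ₂ = 0.269 × 562 = 151.2 → ξ₂ = 13.21 mol.
Outlet amounts (n = n₀ + Σ ν·ξ):
  R: 562 − 2(62.38) − 2(13.21) = 410.8
  V: 1480 − 2(62.38) − 1(13.21) = 1342
  P: 0 + 1(62.38) = 62.38
  Q: 0 + 2(13.21) = 26.41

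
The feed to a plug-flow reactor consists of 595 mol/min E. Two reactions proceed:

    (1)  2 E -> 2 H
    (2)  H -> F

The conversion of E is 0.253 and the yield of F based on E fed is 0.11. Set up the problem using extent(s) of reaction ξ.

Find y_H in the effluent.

Conversion of E: E consumed = 2ξ₁ = 0.253 × 595 → ξ₁ = 75.27 mol/min.
Yield of F: 1ξ₂ / 595 = 0.11 → ξ₂ = 65.45 mol/min.
Outlet amounts (n = n₀ + Σ ν·ξ):
  E: 595 − 2(75.27) = 444.5
  H: 0 + 2(75.27) − 1(65.45) = 85.08
  F: 0 + 1(65.45) = 65.45
Total out = 595 mol/min; y_H = 85.08 / 595 = 0.143.

0.143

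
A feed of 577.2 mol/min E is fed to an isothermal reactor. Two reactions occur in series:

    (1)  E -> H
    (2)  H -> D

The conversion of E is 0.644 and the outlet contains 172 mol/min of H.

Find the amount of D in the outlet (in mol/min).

200 mol/min

Conversion of E: E consumed = 1ξ₁ = 0.644 × 577.2 → ξ₁ = 371.7 mol/min.
H balance: n_H = 0 + 1ξ₁ − 1ξ₂ = 172 → ξ₂ = (1·371.7 − 172)/1 = 199.7 mol/min.
Outlet amounts (n = n₀ + Σ ν·ξ):
  E: 577.2 − 1(371.7) = 205.5
  H: 0 + 1(371.7) − 1(199.7) = 172
  D: 0 + 1(199.7) = 199.7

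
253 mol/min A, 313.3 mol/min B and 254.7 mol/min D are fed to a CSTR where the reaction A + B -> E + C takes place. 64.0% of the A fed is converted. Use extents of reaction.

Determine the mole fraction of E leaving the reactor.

0.197

A reacted = 0.64 × 253 = 161.9 mol/min; ν_A = −1, so ξ = 161.9/1 = 161.9 mol/min.
Outlet amounts (n = n₀ + ν ξ):
  A: 253 − 1(161.9) = 91.08
  B: 313.3 − 1(161.9) = 151.4
  E: 0 + 1(161.9) = 161.9
  C: 0 + 1(161.9) = 161.9
  D: 254.7 (inert)
Total out = 821 mol/min; y_E = 161.9 / 821 = 0.1972.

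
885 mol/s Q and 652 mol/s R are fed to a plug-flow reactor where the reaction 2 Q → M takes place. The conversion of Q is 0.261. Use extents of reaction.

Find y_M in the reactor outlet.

0.0812

Q reacted = 0.261 × 885 = 231 mol/s; ν_Q = −2, so ξ = 231/2 = 115.5 mol/s.
Outlet amounts (n = n₀ + ν ξ):
  Q: 885 − 2(115.5) = 654
  M: 0 + 1(115.5) = 115.5
  R: 652 (inert)
Total out = 1422 mol/s; y_M = 115.5 / 1422 = 0.08125.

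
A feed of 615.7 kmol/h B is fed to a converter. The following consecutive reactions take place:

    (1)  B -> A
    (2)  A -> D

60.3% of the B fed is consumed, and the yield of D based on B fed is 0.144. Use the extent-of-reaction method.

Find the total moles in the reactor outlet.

Conversion of B: B consumed = 1ξ₁ = 0.603 × 615.7 → ξ₁ = 371.3 kmol/h.
Yield of D: 1ξ₂ / 615.7 = 0.144 → ξ₂ = 88.66 kmol/h.
Outlet amounts (n = n₀ + Σ ν·ξ):
  B: 615.7 − 1(371.3) = 244.4
  A: 0 + 1(371.3) − 1(88.66) = 282.6
  D: 0 + 1(88.66) = 88.66
Total out = 244.4 + 282.6 + 88.66 = 615.7 kmol/h.

616 kmol/h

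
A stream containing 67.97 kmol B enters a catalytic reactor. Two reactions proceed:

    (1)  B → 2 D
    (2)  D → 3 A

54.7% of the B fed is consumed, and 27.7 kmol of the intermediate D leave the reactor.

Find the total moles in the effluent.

198 kmol

Conversion of B: B consumed = 1ξ₁ = 0.547 × 67.97 → ξ₁ = 37.18 kmol.
D balance: n_D = 0 + 2ξ₁ − 1ξ₂ = 27.7 → ξ₂ = (2·37.18 − 27.7)/1 = 46.66 kmol.
Outlet amounts (n = n₀ + Σ ν·ξ):
  B: 67.97 − 1(37.18) = 30.79
  D: 0 + 2(37.18) − 1(46.66) = 27.7
  A: 0 + 3(46.66) = 140
Total out = 30.79 + 27.7 + 140 = 198.5 kmol.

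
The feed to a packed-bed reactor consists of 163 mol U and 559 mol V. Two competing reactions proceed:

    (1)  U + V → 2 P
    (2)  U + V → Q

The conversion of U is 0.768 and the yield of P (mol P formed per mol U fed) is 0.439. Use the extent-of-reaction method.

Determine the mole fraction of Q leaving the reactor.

0.141

Yield of P: 2ξ₁ / 163 = 0.439 → ξ₁ = 35.78 mol.
Conversion of U: 1ξ₁ + 1ξ₂ = 0.768 × 163 = 125.2 → ξ₂ = 89.41 mol.
Outlet amounts (n = n₀ + Σ ν·ξ):
  U: 163 − 1(35.78) − 1(89.41) = 37.82
  V: 559 − 1(35.78) − 1(89.41) = 433.8
  P: 0 + 2(35.78) = 71.56
  Q: 0 + 1(89.41) = 89.41
Total out = 632.6 mol; y_Q = 89.41 / 632.6 = 0.1413.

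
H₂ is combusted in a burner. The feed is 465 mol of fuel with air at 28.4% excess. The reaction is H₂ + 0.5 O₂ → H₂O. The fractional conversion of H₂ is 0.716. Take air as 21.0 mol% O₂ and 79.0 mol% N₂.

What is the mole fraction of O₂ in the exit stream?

Stoichiometric O₂ = 0.5 × 465 = 232.5 mol; O₂ fed = 232.5 × 1.284 = 298.5 mol.
N₂ fed = 298.5 × 79/21 = 1123 mol.
Fuel reacted = 0.716 × 465 → ξ = 332.9 mol.
Outlet (n = n₀ + ν ξ):
  H₂: 465 − 1(332.9) = 132.1
  O₂: 298.5 − 0.5(332.9) = 132.1
  N₂: 1123 (inert)
  H₂O: 0 + 1(332.9) = 332.9
Total out = 1720 mol; y_O₂ = 132.1 / 1720 = 0.07677.

0.0768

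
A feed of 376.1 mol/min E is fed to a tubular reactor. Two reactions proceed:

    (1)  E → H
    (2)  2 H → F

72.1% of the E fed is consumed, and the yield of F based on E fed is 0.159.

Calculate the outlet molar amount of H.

Conversion of E: E consumed = 1ξ₁ = 0.721 × 376.1 → ξ₁ = 271.2 mol/min.
Yield of F: 1ξ₂ / 376.1 = 0.159 → ξ₂ = 59.8 mol/min.
Outlet amounts (n = n₀ + Σ ν·ξ):
  E: 376.1 − 1(271.2) = 104.9
  H: 0 + 1(271.2) − 2(59.8) = 151.6
  F: 0 + 1(59.8) = 59.8

152 mol/min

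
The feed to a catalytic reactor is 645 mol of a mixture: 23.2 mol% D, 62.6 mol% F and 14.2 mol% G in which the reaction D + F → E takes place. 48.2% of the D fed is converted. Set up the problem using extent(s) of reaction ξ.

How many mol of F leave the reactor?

D reacted = 0.482 × 149.6 = 72.13 mol; ν_D = −1, so ξ = 72.13/1 = 72.13 mol.
Outlet amounts (n = n₀ + ν ξ):
  D: 149.6 − 1(72.13) = 77.51
  F: 403.8 − 1(72.13) = 331.6
  E: 0 + 1(72.13) = 72.13
  G: 91.59 (inert)

332 mol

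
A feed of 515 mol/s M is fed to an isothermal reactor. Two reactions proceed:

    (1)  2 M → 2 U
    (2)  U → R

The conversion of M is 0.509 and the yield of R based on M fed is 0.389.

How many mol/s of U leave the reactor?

Conversion of M: M consumed = 2ξ₁ = 0.509 × 515 → ξ₁ = 131.1 mol/s.
Yield of R: 1ξ₂ / 515 = 0.389 → ξ₂ = 200.3 mol/s.
Outlet amounts (n = n₀ + Σ ν·ξ):
  M: 515 − 2(131.1) = 252.9
  U: 0 + 2(131.1) − 1(200.3) = 61.8
  R: 0 + 1(200.3) = 200.3

61.8 mol/s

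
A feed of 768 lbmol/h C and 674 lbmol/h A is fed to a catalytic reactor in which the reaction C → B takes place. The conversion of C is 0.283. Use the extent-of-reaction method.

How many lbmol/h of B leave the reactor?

217 lbmol/h

C reacted = 0.283 × 768 = 217.3 lbmol/h; ν_C = −1, so ξ = 217.3/1 = 217.3 lbmol/h.
Outlet amounts (n = n₀ + ν ξ):
  C: 768 − 1(217.3) = 550.7
  B: 0 + 1(217.3) = 217.3
  A: 674 (inert)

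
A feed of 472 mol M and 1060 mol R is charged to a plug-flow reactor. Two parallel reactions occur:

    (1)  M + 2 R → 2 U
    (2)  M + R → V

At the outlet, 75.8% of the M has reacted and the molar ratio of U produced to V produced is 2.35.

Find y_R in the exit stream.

Conversion of M: M consumed = 0.758 × 472 = 357.8 mol = 1ξ₁ + 1ξ₂.
Selectivity: 2ξ₁ / (1ξ₂) = 2.35 → ξ₁ = 1.175 ξ₂.
Substitute: (1·1.175 + 1) ξ₂ = 357.8 → ξ₂ = 164.5 mol, ξ₁ = 193.3 mol.
Outlet amounts (n = n₀ + Σ ν·ξ):
  M: 472 − 1(193.3) − 1(164.5) = 114.2
  R: 1060 − 2(193.3) − 1(164.5) = 508.9
  U: 0 + 2(193.3) = 386.6
  V: 0 + 1(164.5) = 164.5
Total out = 1174 mol; y_R = 508.9 / 1174 = 0.4334.

0.433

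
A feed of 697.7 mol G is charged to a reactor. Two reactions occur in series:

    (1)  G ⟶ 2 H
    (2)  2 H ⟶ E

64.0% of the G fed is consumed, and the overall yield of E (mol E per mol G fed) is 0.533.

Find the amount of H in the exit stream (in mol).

149 mol

Conversion of G: G consumed = 1ξ₁ = 0.64 × 697.7 → ξ₁ = 446.5 mol.
Yield of E: 1ξ₂ / 697.7 = 0.533 → ξ₂ = 371.9 mol.
Outlet amounts (n = n₀ + Σ ν·ξ):
  G: 697.7 − 1(446.5) = 251.2
  H: 0 + 2(446.5) − 2(371.9) = 149.3
  E: 0 + 1(371.9) = 371.9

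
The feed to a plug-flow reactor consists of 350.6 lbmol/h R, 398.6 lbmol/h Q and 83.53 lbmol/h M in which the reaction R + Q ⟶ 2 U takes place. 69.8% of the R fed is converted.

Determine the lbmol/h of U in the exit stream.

R reacted = 0.698 × 350.6 = 244.7 lbmol/h; ν_R = −1, so ξ = 244.7/1 = 244.7 lbmol/h.
Outlet amounts (n = n₀ + ν ξ):
  R: 350.6 − 1(244.7) = 105.9
  Q: 398.6 − 1(244.7) = 153.9
  U: 0 + 2(244.7) = 489.4
  M: 83.53 (inert)

489 lbmol/h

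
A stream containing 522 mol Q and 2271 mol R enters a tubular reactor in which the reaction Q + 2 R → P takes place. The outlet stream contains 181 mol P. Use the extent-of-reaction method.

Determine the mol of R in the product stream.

For P: n = n₀ + 1ξ → 181 = 0 + 1ξ, giving ξ = 181 mol.
Outlet amounts (n = n₀ + ν ξ):
  Q: 522 − 1(181) = 341
  R: 2271 − 2(181) = 1909
  P: 0 + 1(181) = 181

1910 mol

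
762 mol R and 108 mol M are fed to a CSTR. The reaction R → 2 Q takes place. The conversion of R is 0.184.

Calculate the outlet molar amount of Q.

R reacted = 0.184 × 762 = 140.2 mol; ν_R = −1, so ξ = 140.2/1 = 140.2 mol.
Outlet amounts (n = n₀ + ν ξ):
  R: 762 − 1(140.2) = 621.8
  Q: 0 + 2(140.2) = 280.4
  M: 108 (inert)

280 mol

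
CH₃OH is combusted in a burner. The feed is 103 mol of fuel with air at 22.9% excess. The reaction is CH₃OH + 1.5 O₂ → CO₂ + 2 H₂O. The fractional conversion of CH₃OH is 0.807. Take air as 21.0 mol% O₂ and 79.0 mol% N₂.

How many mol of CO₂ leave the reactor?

Stoichiometric O₂ = 1.5 × 103 = 154.5 mol; O₂ fed = 154.5 × 1.229 = 189.9 mol.
N₂ fed = 189.9 × 79/21 = 714.3 mol.
Fuel reacted = 0.807 × 103 → ξ = 83.12 mol.
Outlet (n = n₀ + ν ξ):
  CH₃OH: 103 − 1(83.12) = 19.88
  O₂: 189.9 − 1.5(83.12) = 65.2
  N₂: 714.3 (inert)
  CO₂: 0 + 1(83.12) = 83.12
  H₂O: 0 + 2(83.12) = 166.2

83.1 mol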